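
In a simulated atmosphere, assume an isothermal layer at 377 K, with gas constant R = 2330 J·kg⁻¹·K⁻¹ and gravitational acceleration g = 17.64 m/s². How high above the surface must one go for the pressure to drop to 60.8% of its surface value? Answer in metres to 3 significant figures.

z ≈ 24800 m

Scale height: H = RT/g = 2330 × 377 / 17.64 = 49796 m.
Set P/P₀ = exp(−z/H) = 0.608, so z = −H ln(0.608).
−ln(0.608) = 0.49758; z = 49796 × 0.49758 = 24777 m.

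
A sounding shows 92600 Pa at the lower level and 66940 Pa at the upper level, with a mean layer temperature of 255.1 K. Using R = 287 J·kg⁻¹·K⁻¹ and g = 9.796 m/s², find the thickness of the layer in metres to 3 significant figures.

Hypsometric equation: Δz = (R T̄/g) ln(P₁/P₂).
R T̄/g = 287 × 255.1 / 9.796 = 7473.8 m.
ln(92600/66940) = ln(1.3833) = 0.32447.
Δz = 7473.8 × 0.32447 = 2425.0 m.

Δz ≈ 2430 m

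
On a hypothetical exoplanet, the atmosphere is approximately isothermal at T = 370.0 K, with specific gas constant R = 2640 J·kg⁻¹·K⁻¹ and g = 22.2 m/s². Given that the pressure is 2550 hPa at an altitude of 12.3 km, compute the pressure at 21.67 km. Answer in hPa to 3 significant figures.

Scale height: H = RT/g = 2640 × 370.0 / 22.2 = 44000 m.
Between two levels, P₂ = P₁ exp(−Δz/H) with Δz = z₂ − z₁.
Δz = 21670 − 12300 = 9370.0 m; Δz/H = 9370.0/44000 = 0.21295.
P₂ = 2550 × exp(−0.21295) = 2550 × 0.80820 = 2060.9 hPa.

P ≈ 2060 hPa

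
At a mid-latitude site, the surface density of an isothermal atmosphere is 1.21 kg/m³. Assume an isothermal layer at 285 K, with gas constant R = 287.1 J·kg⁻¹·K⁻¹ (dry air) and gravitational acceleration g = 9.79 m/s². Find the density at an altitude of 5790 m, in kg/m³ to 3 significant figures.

Scale height: H = RT/g = 287.1 × 285 / 9.79 = 8357.9 m.
In an isothermal atmosphere, density decays like pressure: ρ = ρ₀ exp(−z/H).
z/H = 5790.0/8357.9 = 0.69276; exp(−0.69276) = 0.50019.
ρ = 1.21 × 0.50019 = 0.60523 kg/m³.

ρ ≈ 0.605 kg/m³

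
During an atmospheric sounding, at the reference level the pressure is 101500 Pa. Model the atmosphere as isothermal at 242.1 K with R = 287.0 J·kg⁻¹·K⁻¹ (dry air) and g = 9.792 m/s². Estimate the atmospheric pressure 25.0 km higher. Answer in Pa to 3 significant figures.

Scale height: H = RT/g = 287.0 × 242.1 / 9.792 = 7095.9 m.
Barometric formula: P = P₀ exp(−z/H).
z/H = 25000/7095.9 = 3.5232; exp(−3.5232) = 0.029505.
P = 101500 × 0.029505 = 2994.8 Pa.

P ≈ 2990 Pa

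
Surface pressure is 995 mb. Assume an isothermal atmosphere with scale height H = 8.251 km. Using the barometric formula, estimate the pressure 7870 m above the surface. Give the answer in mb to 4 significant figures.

Barometric formula: P = P₀ exp(−z/H).
z/H = 7870.0/8251.0 = 0.95382; exp(−0.95382) = 0.38527.
P = 995 × 0.38527 = 383.34 mb.

P ≈ 383.3 mb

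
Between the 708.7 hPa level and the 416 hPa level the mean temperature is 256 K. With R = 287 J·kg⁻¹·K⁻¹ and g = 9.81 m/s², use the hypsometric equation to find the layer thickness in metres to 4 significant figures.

Δz ≈ 3990 m

Hypsometric equation: Δz = (R T̄/g) ln(P₁/P₂).
R T̄/g = 287 × 256 / 9.81 = 7489.5 m.
ln(708.7/416) = ln(1.7036) = 0.53274.
Δz = 7489.5 × 0.53274 = 3990.0 m.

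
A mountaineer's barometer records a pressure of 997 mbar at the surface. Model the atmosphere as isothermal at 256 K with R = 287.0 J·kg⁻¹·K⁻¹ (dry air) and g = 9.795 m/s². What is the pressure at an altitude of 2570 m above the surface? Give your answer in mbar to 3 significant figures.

P ≈ 708 mbar

Scale height: H = RT/g = 287.0 × 256 / 9.795 = 7501.0 m.
Barometric formula: P = P₀ exp(−z/H).
z/H = 2570.0/7501.0 = 0.34262; exp(−0.34262) = 0.70991.
P = 997 × 0.70991 = 707.78 mbar.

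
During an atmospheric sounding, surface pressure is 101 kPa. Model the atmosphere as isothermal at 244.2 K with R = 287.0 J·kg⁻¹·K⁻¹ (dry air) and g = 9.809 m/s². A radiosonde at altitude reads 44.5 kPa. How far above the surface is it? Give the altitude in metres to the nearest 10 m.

z ≈ 5860 m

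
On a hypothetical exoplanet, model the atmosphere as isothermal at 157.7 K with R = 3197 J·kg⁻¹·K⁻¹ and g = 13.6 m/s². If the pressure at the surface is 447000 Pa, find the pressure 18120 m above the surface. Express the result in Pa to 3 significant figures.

P ≈ 274000 Pa

Scale height: H = RT/g = 3197 × 157.7 / 13.6 = 37071 m.
Barometric formula: P = P₀ exp(−z/H).
z/H = 18120/37071 = 0.48879; exp(−0.48879) = 0.61337.
P = 447000 × 0.61337 = 274180 Pa.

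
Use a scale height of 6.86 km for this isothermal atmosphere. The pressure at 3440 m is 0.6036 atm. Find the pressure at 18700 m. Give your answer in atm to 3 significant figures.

P ≈ 0.0653 atm

Between two levels, P₂ = P₁ exp(−Δz/H) with Δz = z₂ − z₁.
Δz = 18700 − 3440.0 = 15260 m; Δz/H = 15260/6860.0 = 2.2245.
P₂ = 0.6036 × exp(−2.2245) = 0.6036 × 0.10812 = 0.065261 atm.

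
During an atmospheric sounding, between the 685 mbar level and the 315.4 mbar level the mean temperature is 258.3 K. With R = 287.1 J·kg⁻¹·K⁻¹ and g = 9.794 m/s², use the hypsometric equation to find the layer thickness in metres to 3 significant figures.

Δz ≈ 5870 m

Hypsometric equation: Δz = (R T̄/g) ln(P₁/P₂).
R T̄/g = 287.1 × 258.3 / 9.794 = 7571.8 m.
ln(685/315.4) = ln(2.1718) = 0.77556.
Δz = 7571.8 × 0.77556 = 5872.4 m.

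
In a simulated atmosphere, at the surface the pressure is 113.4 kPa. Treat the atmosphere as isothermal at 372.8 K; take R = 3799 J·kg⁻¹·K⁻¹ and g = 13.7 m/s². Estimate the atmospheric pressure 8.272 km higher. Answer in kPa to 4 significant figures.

Scale height: H = RT/g = 3799 × 372.8 / 13.7 = 103380 m.
Barometric formula: P = P₀ exp(−z/H).
z/H = 8272.0/103380 = 0.080015; exp(−0.080015) = 0.92310.
P = 113.4 × 0.92310 = 104.68 kPa.

P ≈ 104.7 kPa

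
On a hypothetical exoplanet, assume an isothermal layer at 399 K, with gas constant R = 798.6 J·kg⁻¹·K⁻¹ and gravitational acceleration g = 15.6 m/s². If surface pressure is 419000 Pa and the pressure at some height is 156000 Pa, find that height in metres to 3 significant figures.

z ≈ 20200 m

Scale height: H = RT/g = 798.6 × 399 / 15.6 = 20426 m.
Invert the barometric formula: z = H ln(P₀/P).
P₀/P = 419000/156000 = 2.6859; ln(2.6859) = 0.98802.
z = 20426 × 0.98802 = 20181 m.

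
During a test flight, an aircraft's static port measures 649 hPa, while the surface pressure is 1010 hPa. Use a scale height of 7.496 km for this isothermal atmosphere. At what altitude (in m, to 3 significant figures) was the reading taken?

z ≈ 3320 m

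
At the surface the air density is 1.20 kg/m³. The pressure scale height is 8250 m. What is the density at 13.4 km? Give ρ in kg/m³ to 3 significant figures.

In an isothermal atmosphere, density decays like pressure: ρ = ρ₀ exp(−z/H).
z/H = 13400/8250.0 = 1.6242; exp(−1.6242) = 0.19707.
ρ = 1.20 × 0.19707 = 0.23648 kg/m³.

ρ ≈ 0.236 kg/m³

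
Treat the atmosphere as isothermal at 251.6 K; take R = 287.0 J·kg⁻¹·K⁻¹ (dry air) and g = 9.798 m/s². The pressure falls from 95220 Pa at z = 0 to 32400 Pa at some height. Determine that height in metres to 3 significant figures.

Scale height: H = RT/g = 287.0 × 251.6 / 9.798 = 7369.8 m.
Invert the barometric formula: z = H ln(P₀/P).
P₀/P = 95220/32400 = 2.9389; ln(2.9389) = 1.0780.
z = 7369.8 × 1.0780 = 7944.6 m.

z ≈ 7940 m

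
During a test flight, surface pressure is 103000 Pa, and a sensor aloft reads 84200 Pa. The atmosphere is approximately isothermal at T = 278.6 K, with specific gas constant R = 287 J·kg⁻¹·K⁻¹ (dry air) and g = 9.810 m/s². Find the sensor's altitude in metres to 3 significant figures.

z ≈ 1640 m

Scale height: H = RT/g = 287 × 278.6 / 9.810 = 8150.7 m.
Invert the barometric formula: z = H ln(P₀/P).
P₀/P = 103000/84200 = 1.2233; ln(1.2233) = 0.20155.
z = 8150.7 × 0.20155 = 1642.8 m.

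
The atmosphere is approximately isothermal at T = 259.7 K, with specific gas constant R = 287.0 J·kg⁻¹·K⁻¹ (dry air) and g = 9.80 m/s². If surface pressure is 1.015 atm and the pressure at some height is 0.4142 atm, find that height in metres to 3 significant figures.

Scale height: H = RT/g = 287.0 × 259.7 / 9.80 = 7605.5 m.
Invert the barometric formula: z = H ln(P₀/P).
P₀/P = 1.015/0.4142 = 2.4505; ln(2.4505) = 0.89629.
z = 7605.5 × 0.89629 = 6816.7 m.

z ≈ 6820 m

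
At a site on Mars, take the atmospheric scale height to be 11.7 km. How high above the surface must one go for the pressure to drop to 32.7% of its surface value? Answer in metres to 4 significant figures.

z ≈ 13080 m

Set P/P₀ = exp(−z/H) = 0.327, so z = −H ln(0.327).
−ln(0.327) = 1.1178; z = 11700 × 1.1178 = 13078 m.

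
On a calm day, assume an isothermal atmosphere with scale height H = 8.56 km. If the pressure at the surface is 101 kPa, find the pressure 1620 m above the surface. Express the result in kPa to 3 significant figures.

Barometric formula: P = P₀ exp(−z/H).
z/H = 1620.0/8560.0 = 0.18925; exp(−0.18925) = 0.82758.
P = 101 × 0.82758 = 83.586 kPa.

P ≈ 83.6 kPa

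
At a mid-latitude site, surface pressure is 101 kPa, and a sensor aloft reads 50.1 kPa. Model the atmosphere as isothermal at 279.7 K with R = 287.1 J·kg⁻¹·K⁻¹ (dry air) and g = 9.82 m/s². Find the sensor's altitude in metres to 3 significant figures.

z ≈ 5730 m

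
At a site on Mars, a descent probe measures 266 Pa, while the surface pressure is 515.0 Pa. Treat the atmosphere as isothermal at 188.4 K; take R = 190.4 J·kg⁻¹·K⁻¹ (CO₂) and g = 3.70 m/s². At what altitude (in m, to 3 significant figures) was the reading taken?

Scale height: H = RT/g = 190.4 × 188.4 / 3.70 = 9695.0 m.
Invert the barometric formula: z = H ln(P₀/P).
P₀/P = 515.0/266 = 1.9361; ln(1.9361) = 0.66068.
z = 9695.0 × 0.66068 = 6405.3 m.

z ≈ 6410 m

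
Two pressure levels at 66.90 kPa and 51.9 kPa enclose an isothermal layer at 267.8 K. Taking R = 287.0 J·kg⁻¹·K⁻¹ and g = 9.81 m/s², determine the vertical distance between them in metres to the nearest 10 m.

Hypsometric equation: Δz = (R T̄/g) ln(P₁/P₂).
R T̄/g = 287.0 × 267.8 / 9.81 = 7834.7 m.
ln(66.90/51.9) = ln(1.2890) = 0.25387.
Δz = 7834.7 × 0.25387 = 1989.0 m.

Δz ≈ 1990 m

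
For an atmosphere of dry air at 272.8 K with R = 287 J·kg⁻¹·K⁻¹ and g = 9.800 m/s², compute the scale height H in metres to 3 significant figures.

H ≈ 7990 m

The scale height of an isothermal atmosphere is H = RT/g.
H = 287 × 272.8 / 9.800 = 78294/9.800 = 7989.2 m.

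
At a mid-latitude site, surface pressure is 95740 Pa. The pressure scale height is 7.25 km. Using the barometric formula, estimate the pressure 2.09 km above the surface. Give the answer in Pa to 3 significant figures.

P ≈ 71800 Pa

Barometric formula: P = P₀ exp(−z/H).
z/H = 2090.0/7250.0 = 0.28828; exp(−0.28828) = 0.74955.
P = 95740 × 0.74955 = 71762 Pa.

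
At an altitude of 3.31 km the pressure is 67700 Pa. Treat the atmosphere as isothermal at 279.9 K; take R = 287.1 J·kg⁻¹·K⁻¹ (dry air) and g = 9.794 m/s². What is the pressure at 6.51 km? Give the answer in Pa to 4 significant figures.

P ≈ 45840 Pa

Scale height: H = RT/g = 287.1 × 279.9 / 9.794 = 8205.0 m.
Between two levels, P₂ = P₁ exp(−Δz/H) with Δz = z₂ − z₁.
Δz = 6510.0 − 3310.0 = 3200.0 m; Δz/H = 3200.0/8205.0 = 0.39001.
P₂ = 67700 × exp(−0.39001) = 67700 × 0.67705 = 45836 Pa.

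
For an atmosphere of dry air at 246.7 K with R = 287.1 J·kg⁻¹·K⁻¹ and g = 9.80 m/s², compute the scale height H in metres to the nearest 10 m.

The scale height of an isothermal atmosphere is H = RT/g.
H = 287.1 × 246.7 / 9.80 = 70828/9.80 = 7227.3 m.

H ≈ 7230 m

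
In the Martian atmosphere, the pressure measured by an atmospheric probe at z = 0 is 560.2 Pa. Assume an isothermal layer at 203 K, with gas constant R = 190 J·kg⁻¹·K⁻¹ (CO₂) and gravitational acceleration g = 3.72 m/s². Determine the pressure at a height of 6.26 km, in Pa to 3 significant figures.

Scale height: H = RT/g = 190 × 203 / 3.72 = 10368 m.
Barometric formula: P = P₀ exp(−z/H).
z/H = 6260.0/10368 = 0.60378; exp(−0.60378) = 0.54674.
P = 560.2 × 0.54674 = 306.28 Pa.

P ≈ 306 Pa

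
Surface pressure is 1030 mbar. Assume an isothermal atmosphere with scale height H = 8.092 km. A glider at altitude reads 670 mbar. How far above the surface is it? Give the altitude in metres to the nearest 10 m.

Invert the barometric formula: z = H ln(P₀/P).
P₀/P = 1030/670 = 1.5373; ln(1.5373) = 0.43003.
z = 8092.0 × 0.43003 = 3479.8 m.

z ≈ 3480 m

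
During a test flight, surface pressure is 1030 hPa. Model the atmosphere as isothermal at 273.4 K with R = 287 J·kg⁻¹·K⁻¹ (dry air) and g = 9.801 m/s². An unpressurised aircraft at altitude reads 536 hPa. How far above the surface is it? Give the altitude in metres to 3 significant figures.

z ≈ 5230 m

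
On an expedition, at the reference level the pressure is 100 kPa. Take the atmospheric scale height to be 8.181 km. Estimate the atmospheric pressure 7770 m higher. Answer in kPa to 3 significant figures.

P ≈ 38.7 kPa

Barometric formula: P = P₀ exp(−z/H).
z/H = 7770.0/8181.0 = 0.94976; exp(−0.94976) = 0.38683.
P = 100 × 0.38683 = 38.683 kPa.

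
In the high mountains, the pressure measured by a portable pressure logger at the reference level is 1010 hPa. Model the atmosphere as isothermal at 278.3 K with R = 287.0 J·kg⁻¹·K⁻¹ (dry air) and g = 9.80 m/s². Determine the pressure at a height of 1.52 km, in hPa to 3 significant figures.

P ≈ 838 hPa

Scale height: H = RT/g = 287.0 × 278.3 / 9.80 = 8150.2 m.
Barometric formula: P = P₀ exp(−z/H).
z/H = 1520.0/8150.2 = 0.18650; exp(−0.18650) = 0.82986.
P = 1010 × 0.82986 = 838.16 hPa.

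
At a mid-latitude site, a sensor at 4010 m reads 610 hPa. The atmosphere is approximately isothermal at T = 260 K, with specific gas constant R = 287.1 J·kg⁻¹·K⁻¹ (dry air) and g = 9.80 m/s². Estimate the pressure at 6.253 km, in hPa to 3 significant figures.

P ≈ 454 hPa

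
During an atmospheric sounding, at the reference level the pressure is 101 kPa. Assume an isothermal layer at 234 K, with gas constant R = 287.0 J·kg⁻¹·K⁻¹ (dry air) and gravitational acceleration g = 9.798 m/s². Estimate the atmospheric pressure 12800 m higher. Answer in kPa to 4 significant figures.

Scale height: H = RT/g = 287.0 × 234 / 9.798 = 6854.3 m.
Barometric formula: P = P₀ exp(−z/H).
z/H = 12800/6854.3 = 1.8674; exp(−1.8674) = 0.15452.
P = 101 × 0.15452 = 15.607 kPa.

P ≈ 15.61 kPa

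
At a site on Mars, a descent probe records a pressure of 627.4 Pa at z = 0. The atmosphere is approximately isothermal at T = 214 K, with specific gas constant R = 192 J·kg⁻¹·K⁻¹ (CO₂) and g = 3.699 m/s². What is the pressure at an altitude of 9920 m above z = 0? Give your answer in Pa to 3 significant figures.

P ≈ 257 Pa

Scale height: H = RT/g = 192 × 214 / 3.699 = 11108 m.
Barometric formula: P = P₀ exp(−z/H).
z/H = 9920.0/11108 = 0.89305; exp(−0.89305) = 0.40941.
P = 627.4 × 0.40941 = 256.86 Pa.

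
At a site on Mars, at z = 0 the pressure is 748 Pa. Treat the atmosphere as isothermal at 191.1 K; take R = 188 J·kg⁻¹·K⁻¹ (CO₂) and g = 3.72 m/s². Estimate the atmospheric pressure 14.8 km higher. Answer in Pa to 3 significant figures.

Scale height: H = RT/g = 188 × 191.1 / 3.72 = 9657.7 m.
Barometric formula: P = P₀ exp(−z/H).
z/H = 14800/9657.7 = 1.5325; exp(−1.5325) = 0.21600.
P = 748 × 0.21600 = 161.57 Pa.

P ≈ 162 Pa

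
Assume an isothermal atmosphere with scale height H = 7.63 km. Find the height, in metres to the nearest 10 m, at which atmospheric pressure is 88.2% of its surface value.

z ≈ 960 m

Set P/P₀ = exp(−z/H) = 0.882, so z = −H ln(0.882).
−ln(0.882) = 0.12556; z = 7630.0 × 0.12556 = 958.02 m.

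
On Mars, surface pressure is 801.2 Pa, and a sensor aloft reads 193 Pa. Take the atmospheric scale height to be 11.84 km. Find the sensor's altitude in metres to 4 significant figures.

Invert the barometric formula: z = H ln(P₀/P).
P₀/P = 801.2/193 = 4.1513; ln(4.1513) = 1.4234.
z = 11840 × 1.4234 = 16853 m.

z ≈ 16850 m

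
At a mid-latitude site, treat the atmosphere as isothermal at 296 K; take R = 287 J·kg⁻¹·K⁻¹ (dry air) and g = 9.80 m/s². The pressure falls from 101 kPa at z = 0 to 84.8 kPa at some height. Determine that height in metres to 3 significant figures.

Scale height: H = RT/g = 287 × 296 / 9.80 = 8668.6 m.
Invert the barometric formula: z = H ln(P₀/P).
P₀/P = 101/84.8 = 1.1910; ln(1.1910) = 0.17479.
z = 8668.6 × 0.17479 = 1515.2 m.

z ≈ 1520 m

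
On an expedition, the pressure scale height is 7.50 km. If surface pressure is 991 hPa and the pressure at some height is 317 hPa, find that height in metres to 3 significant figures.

Invert the barometric formula: z = H ln(P₀/P).
P₀/P = 991/317 = 3.1262; ln(3.1262) = 1.1398.
z = 7500.0 × 1.1398 = 8548.5 m.

z ≈ 8550 m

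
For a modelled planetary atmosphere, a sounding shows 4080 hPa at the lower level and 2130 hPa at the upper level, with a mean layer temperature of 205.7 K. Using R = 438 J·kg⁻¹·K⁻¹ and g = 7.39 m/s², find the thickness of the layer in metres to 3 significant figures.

Hypsometric equation: Δz = (R T̄/g) ln(P₁/P₂).
R T̄/g = 438 × 205.7 / 7.39 = 12192 m.
ln(4080/2130) = ln(1.9155) = 0.64998.
Δz = 12192 × 0.64998 = 7924.6 m.

Δz ≈ 7920 m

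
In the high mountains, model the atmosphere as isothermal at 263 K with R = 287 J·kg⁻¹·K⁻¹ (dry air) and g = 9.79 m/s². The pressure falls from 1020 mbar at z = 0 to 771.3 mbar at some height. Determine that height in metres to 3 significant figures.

Scale height: H = RT/g = 287 × 263 / 9.79 = 7710.0 m.
Invert the barometric formula: z = H ln(P₀/P).
P₀/P = 1020/771.3 = 1.3224; ln(1.3224) = 0.27945.
z = 7710.0 × 0.27945 = 2154.6 m.

z ≈ 2150 m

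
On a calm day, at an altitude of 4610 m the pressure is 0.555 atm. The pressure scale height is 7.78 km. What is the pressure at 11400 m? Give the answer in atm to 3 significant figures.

Between two levels, P₂ = P₁ exp(−Δz/H) with Δz = z₂ − z₁.
Δz = 11400 − 4610.0 = 6790.0 m; Δz/H = 6790.0/7780.0 = 0.87275.
P₂ = 0.555 × exp(−0.87275) = 0.555 × 0.41780 = 0.23188 atm.

P ≈ 0.232 atm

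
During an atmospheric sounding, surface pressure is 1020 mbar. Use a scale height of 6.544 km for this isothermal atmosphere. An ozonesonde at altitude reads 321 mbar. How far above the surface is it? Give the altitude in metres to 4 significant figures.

Invert the barometric formula: z = H ln(P₀/P).
P₀/P = 1020/321 = 3.1776; ln(3.1776) = 1.1561.
z = 6544.0 × 1.1561 = 7565.5 m.

z ≈ 7566 m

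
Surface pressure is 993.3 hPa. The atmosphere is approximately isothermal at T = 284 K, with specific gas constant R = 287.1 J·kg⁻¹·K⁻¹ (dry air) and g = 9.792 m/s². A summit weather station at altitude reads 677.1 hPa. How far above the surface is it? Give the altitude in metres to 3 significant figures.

z ≈ 3190 m

Scale height: H = RT/g = 287.1 × 284 / 9.792 = 8326.8 m.
Invert the barometric formula: z = H ln(P₀/P).
P₀/P = 993.3/677.1 = 1.4670; ln(1.4670) = 0.38322.
z = 8326.8 × 0.38322 = 3191.0 m.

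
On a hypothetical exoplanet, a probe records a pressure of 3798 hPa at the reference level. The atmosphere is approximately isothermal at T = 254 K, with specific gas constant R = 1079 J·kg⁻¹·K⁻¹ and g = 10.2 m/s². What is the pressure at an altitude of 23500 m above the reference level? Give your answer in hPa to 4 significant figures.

P ≈ 1584 hPa

Scale height: H = RT/g = 1079 × 254 / 10.2 = 26869 m.
Barometric formula: P = P₀ exp(−z/H).
z/H = 23500/26869 = 0.87461; exp(−0.87461) = 0.41702.
P = 3798 × 0.41702 = 1583.8 hPa.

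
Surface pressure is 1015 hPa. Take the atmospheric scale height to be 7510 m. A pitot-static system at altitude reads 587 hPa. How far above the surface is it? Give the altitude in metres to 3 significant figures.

z ≈ 4110 m

Invert the barometric formula: z = H ln(P₀/P).
P₀/P = 1015/587 = 1.7291; ln(1.7291) = 0.54760.
z = 7510.0 × 0.54760 = 4112.5 m.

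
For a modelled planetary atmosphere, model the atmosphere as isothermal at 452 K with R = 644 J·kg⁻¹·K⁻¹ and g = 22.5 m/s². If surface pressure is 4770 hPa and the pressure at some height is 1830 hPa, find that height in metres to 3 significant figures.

z ≈ 12400 m

Scale height: H = RT/g = 644 × 452 / 22.5 = 12937 m.
Invert the barometric formula: z = H ln(P₀/P).
P₀/P = 4770/1830 = 2.6066; ln(2.6066) = 0.95805.
z = 12937 × 0.95805 = 12394 m.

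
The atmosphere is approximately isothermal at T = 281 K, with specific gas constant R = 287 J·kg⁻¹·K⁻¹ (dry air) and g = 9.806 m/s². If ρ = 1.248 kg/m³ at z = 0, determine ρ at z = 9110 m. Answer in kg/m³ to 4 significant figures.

ρ ≈ 0.4122 kg/m³

Scale height: H = RT/g = 287 × 281 / 9.806 = 8224.3 m.
In an isothermal atmosphere, density decays like pressure: ρ = ρ₀ exp(−z/H).
z/H = 9110.0/8224.3 = 1.1077; exp(−1.1077) = 0.33032.
ρ = 1.248 × 0.33032 = 0.41224 kg/m³.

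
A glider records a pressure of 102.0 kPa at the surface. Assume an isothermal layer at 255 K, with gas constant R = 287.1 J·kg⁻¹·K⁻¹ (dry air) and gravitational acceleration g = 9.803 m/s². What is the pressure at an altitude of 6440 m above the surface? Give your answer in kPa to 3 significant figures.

Scale height: H = RT/g = 287.1 × 255 / 9.803 = 7468.2 m.
Barometric formula: P = P₀ exp(−z/H).
z/H = 6440.0/7468.2 = 0.86232; exp(−0.86232) = 0.42218.
P = 102.0 × 0.42218 = 43.062 kPa.

P ≈ 43.1 kPa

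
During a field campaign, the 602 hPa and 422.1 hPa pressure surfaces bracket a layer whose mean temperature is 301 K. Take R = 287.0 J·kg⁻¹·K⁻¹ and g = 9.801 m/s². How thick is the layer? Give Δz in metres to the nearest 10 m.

Δz ≈ 3130 m

Hypsometric equation: Δz = (R T̄/g) ln(P₁/P₂).
R T̄/g = 287.0 × 301 / 9.801 = 8814.1 m.
ln(602/422.1) = ln(1.4262) = 0.35501.
Δz = 8814.1 × 0.35501 = 3129.1 m.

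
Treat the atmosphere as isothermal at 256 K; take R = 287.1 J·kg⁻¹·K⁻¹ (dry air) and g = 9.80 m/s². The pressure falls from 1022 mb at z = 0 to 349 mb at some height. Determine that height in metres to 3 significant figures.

z ≈ 8060 m

Scale height: H = RT/g = 287.1 × 256 / 9.80 = 7499.8 m.
Invert the barometric formula: z = H ln(P₀/P).
P₀/P = 1022/349 = 2.9284; ln(2.9284) = 1.0745.
z = 7499.8 × 1.0745 = 8058.5 m.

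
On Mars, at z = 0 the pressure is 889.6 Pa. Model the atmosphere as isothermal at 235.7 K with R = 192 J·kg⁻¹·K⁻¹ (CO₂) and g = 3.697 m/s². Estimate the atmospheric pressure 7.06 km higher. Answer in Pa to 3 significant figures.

P ≈ 500 Pa

Scale height: H = RT/g = 192 × 235.7 / 3.697 = 12241 m.
Barometric formula: P = P₀ exp(−z/H).
z/H = 7060.0/12241 = 0.57675; exp(−0.57675) = 0.56172.
P = 889.6 × 0.56172 = 499.71 Pa.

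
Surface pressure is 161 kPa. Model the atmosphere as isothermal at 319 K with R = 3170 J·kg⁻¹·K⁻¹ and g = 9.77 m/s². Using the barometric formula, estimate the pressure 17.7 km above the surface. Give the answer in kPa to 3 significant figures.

Scale height: H = RT/g = 3170 × 319 / 9.77 = 103500 m.
Barometric formula: P = P₀ exp(−z/H).
z/H = 17700/103500 = 0.17101; exp(−0.17101) = 0.84281.
P = 161 × 0.84281 = 135.69 kPa.

P ≈ 136 kPa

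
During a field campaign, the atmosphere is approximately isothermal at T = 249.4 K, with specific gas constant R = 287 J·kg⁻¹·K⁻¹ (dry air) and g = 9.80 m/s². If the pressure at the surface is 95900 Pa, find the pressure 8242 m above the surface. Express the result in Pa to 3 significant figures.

Scale height: H = RT/g = 287 × 249.4 / 9.80 = 7303.9 m.
Barometric formula: P = P₀ exp(−z/H).
z/H = 8242.0/7303.9 = 1.1284; exp(−1.1284) = 0.32355.
P = 95900 × 0.32355 = 31028 Pa.

P ≈ 31000 Pa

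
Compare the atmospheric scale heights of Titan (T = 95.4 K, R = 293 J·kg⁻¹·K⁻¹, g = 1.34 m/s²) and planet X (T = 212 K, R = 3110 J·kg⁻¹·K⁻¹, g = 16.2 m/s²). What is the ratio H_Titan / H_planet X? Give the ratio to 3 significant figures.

H = RT/g for each body.
H_Titan = 293 × 95.4 / 1.34 = 20860 m.
H_planet X = 3110 × 212 / 16.2 = 40699 m.
H_Titan/H_planet X = 20860/40699 = 0.51254.

H_Titan/H_planet X ≈ 0.513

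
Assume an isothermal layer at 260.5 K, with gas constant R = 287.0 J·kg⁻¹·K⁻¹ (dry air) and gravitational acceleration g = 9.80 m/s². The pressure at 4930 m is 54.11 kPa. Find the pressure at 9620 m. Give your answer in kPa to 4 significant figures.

P ≈ 29.26 kPa

Scale height: H = RT/g = 287.0 × 260.5 / 9.80 = 7628.9 m.
Between two levels, P₂ = P₁ exp(−Δz/H) with Δz = z₂ − z₁.
Δz = 9620.0 − 4930.0 = 4690.0 m; Δz/H = 4690.0/7628.9 = 0.61477.
P₂ = 54.11 × exp(−0.61477) = 54.11 × 0.54077 = 29.261 kPa.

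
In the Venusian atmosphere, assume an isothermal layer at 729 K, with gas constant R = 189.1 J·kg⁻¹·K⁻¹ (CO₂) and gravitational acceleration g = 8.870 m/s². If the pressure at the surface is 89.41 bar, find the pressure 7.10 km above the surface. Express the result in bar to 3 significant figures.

Scale height: H = RT/g = 189.1 × 729 / 8.870 = 15542 m.
Barometric formula: P = P₀ exp(−z/H).
z/H = 7100.0/15542 = 0.45683; exp(−0.45683) = 0.63329.
P = 89.41 × 0.63329 = 56.622 bar.

P ≈ 56.6 bar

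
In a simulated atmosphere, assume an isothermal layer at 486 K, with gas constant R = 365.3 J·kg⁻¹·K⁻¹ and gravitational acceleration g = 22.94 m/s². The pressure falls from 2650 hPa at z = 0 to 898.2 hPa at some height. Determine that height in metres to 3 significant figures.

Scale height: H = RT/g = 365.3 × 486 / 22.94 = 7739.1 m.
Invert the barometric formula: z = H ln(P₀/P).
P₀/P = 2650/898.2 = 2.9503; ln(2.9503) = 1.0819.
z = 7739.1 × 1.0819 = 8372.9 m.

z ≈ 8370 m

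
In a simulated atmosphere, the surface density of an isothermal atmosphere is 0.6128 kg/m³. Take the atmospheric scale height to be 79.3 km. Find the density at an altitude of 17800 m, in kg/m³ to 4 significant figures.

In an isothermal atmosphere, density decays like pressure: ρ = ρ₀ exp(−z/H).
z/H = 17800/79300 = 0.22446; exp(−0.22446) = 0.79895.
ρ = 0.6128 × 0.79895 = 0.48960 kg/m³.

ρ ≈ 0.4896 kg/m³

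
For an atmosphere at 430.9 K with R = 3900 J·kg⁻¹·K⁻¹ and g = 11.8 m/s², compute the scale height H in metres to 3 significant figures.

H ≈ 142000 m

The scale height of an isothermal atmosphere is H = RT/g.
H = 3900 × 430.9 / 11.8 = 1680500/11.8 = 142420 m.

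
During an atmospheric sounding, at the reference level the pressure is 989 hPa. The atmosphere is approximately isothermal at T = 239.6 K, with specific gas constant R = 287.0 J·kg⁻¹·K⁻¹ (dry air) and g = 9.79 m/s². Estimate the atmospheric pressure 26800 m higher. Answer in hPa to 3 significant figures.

P ≈ 21.8 hPa

Scale height: H = RT/g = 287.0 × 239.6 / 9.79 = 7024.0 m.
Barometric formula: P = P₀ exp(−z/H).
z/H = 26800/7024.0 = 3.8155; exp(−3.8155) = 0.022027.
P = 989 × 0.022027 = 21.785 hPa.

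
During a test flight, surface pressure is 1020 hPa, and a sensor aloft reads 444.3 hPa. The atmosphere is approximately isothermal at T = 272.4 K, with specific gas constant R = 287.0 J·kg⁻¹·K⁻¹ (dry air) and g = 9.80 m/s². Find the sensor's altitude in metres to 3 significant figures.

z ≈ 6630 m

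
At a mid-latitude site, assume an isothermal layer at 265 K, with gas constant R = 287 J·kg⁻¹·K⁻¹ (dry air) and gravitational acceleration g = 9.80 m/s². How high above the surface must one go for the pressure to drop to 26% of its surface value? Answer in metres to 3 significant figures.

Scale height: H = RT/g = 287 × 265 / 9.80 = 7760.7 m.
Set P/P₀ = exp(−z/H) = 0.26, so z = −H ln(0.26).
−ln(0.26) = 1.3471; z = 7760.7 × 1.3471 = 10454 m.

z ≈ 10500 m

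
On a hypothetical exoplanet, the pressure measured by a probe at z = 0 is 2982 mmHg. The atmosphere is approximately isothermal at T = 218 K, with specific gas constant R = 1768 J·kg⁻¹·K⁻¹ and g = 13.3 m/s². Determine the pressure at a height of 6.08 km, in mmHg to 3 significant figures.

P ≈ 2420 mmHg

Scale height: H = RT/g = 1768 × 218 / 13.3 = 28979 m.
Barometric formula: P = P₀ exp(−z/H).
z/H = 6080.0/28979 = 0.20981; exp(−0.20981) = 0.81074.
P = 2982 × 0.81074 = 2417.6 mmHg.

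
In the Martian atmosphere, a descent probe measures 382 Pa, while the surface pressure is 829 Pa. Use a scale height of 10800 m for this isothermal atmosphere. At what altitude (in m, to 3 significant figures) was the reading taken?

z ≈ 8370 m

Invert the barometric formula: z = H ln(P₀/P).
P₀/P = 829/382 = 2.1702; ln(2.1702) = 0.77482.
z = 10800 × 0.77482 = 8368.1 m.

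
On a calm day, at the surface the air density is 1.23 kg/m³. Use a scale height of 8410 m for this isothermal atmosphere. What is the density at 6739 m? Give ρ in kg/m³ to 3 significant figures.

ρ ≈ 0.552 kg/m³

In an isothermal atmosphere, density decays like pressure: ρ = ρ₀ exp(−z/H).
z/H = 6739.0/8410.0 = 0.80131; exp(−0.80131) = 0.44874.
ρ = 1.23 × 0.44874 = 0.55195 kg/m³.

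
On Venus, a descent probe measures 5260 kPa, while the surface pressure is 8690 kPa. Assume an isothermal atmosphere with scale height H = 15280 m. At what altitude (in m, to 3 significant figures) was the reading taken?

z ≈ 7670 m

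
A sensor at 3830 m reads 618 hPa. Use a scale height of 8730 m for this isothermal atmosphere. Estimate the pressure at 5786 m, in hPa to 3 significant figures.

Between two levels, P₂ = P₁ exp(−Δz/H) with Δz = z₂ − z₁.
Δz = 5786.0 − 3830.0 = 1956.0 m; Δz/H = 1956.0/8730.0 = 0.22405.
P₂ = 618 × exp(−0.22405) = 618 × 0.79928 = 493.96 hPa.

P ≈ 494 hPa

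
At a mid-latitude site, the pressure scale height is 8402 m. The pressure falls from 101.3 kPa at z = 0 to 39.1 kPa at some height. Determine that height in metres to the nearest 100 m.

Invert the barometric formula: z = H ln(P₀/P).
P₀/P = 101.3/39.1 = 2.5908; ln(2.5908) = 0.95197.
z = 8402.0 × 0.95197 = 7998.5 m.

z ≈ 8000 m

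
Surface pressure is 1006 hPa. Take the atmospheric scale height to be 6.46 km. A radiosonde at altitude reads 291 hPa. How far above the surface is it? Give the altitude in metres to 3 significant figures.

Invert the barometric formula: z = H ln(P₀/P).
P₀/P = 1006/291 = 3.4570; ln(3.4570) = 1.2404.
z = 6460.0 × 1.2404 = 8013.0 m.

z ≈ 8010 m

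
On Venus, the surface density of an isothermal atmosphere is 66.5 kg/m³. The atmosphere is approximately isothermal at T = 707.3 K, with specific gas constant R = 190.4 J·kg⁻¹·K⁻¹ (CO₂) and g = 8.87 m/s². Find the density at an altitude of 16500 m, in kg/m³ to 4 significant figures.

ρ ≈ 22.43 kg/m³

Scale height: H = RT/g = 190.4 × 707.3 / 8.87 = 15183 m.
In an isothermal atmosphere, density decays like pressure: ρ = ρ₀ exp(−z/H).
z/H = 16500/15183 = 1.0867; exp(−1.0867) = 0.33733.
ρ = 66.5 × 0.33733 = 22.432 kg/m³.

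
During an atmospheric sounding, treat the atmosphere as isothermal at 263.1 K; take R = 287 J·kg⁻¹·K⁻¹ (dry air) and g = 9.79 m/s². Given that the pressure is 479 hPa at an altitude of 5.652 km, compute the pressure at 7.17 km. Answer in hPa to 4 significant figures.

Scale height: H = RT/g = 287 × 263.1 / 9.79 = 7712.9 m.
Between two levels, P₂ = P₁ exp(−Δz/H) with Δz = z₂ − z₁.
Δz = 7170.0 − 5652.0 = 1518.0 m; Δz/H = 1518.0/7712.9 = 0.19681.
P₂ = 479 × exp(−0.19681) = 479 × 0.82135 = 393.43 hPa.

P ≈ 393.4 hPa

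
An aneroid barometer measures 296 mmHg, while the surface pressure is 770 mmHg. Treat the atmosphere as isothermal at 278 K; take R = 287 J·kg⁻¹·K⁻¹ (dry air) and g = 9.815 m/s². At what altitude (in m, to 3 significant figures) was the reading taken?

z ≈ 7770 m

Scale height: H = RT/g = 287 × 278 / 9.815 = 8129.0 m.
Invert the barometric formula: z = H ln(P₀/P).
P₀/P = 770/296 = 2.6014; ln(2.6014) = 0.95605.
z = 8129.0 × 0.95605 = 7771.7 m.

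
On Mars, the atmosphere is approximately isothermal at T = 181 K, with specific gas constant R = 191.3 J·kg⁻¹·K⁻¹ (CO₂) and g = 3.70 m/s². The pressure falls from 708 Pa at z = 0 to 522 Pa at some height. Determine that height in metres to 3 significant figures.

z ≈ 2850 m

Scale height: H = RT/g = 191.3 × 181 / 3.70 = 9358.2 m.
Invert the barometric formula: z = H ln(P₀/P).
P₀/P = 708/522 = 1.3563; ln(1.3563) = 0.30476.
z = 9358.2 × 0.30476 = 2852.0 m.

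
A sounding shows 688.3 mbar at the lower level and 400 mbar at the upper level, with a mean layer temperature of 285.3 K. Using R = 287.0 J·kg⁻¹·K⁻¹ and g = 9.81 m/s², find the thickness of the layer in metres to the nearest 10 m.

Δz ≈ 4530 m

Hypsometric equation: Δz = (R T̄/g) ln(P₁/P₂).
R T̄/g = 287.0 × 285.3 / 9.81 = 8346.7 m.
ln(688.3/400) = ln(1.7207) = 0.54273.
Δz = 8346.7 × 0.54273 = 4530.0 m.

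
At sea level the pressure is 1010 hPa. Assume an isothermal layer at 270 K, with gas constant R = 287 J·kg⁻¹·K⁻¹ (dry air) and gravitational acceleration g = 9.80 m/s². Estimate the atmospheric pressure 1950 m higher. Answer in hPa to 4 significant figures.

Scale height: H = RT/g = 287 × 270 / 9.80 = 7907.1 m.
Barometric formula: P = P₀ exp(−z/H).
z/H = 1950.0/7907.1 = 0.24661; exp(−0.24661) = 0.78145.
P = 1010 × 0.78145 = 789.26 hPa.

P ≈ 789.3 hPa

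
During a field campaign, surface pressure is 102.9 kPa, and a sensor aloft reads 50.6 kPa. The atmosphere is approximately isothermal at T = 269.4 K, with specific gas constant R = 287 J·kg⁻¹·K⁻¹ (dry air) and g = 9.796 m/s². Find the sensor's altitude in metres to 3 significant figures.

Scale height: H = RT/g = 287 × 269.4 / 9.796 = 7892.8 m.
Invert the barometric formula: z = H ln(P₀/P).
P₀/P = 102.9/50.6 = 2.0336; ln(2.0336) = 0.70981.
z = 7892.8 × 0.70981 = 5602.4 m.

z ≈ 5600 m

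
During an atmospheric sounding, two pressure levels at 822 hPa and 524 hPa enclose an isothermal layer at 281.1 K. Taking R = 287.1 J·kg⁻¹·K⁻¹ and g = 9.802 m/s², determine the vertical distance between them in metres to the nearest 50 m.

Δz ≈ 3700 m

Hypsometric equation: Δz = (R T̄/g) ln(P₁/P₂).
R T̄/g = 287.1 × 281.1 / 9.802 = 8233.4 m.
ln(822/524) = ln(1.5687) = 0.45025.
Δz = 8233.4 × 0.45025 = 3707.1 m.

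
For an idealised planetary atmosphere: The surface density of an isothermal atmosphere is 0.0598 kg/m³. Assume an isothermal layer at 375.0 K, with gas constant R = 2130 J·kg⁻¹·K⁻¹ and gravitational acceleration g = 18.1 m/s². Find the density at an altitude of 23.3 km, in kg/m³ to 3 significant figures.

ρ ≈ 0.0353 kg/m³

Scale height: H = RT/g = 2130 × 375.0 / 18.1 = 44130 m.
In an isothermal atmosphere, density decays like pressure: ρ = ρ₀ exp(−z/H).
z/H = 23300/44130 = 0.52799; exp(−0.52799) = 0.58979.
ρ = 0.0598 × 0.58979 = 0.035269 kg/m³.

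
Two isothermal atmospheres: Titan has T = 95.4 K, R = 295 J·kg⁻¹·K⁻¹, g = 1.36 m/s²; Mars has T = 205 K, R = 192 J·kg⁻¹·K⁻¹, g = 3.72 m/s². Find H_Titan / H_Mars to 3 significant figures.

H_Titan/H_Mars ≈ 1.96

H = RT/g for each body.
H_Titan = 295 × 95.4 / 1.36 = 20693 m.
H_Mars = 192 × 205 / 3.72 = 10581 m.
H_Titan/H_Mars = 20693/10581 = 1.9557.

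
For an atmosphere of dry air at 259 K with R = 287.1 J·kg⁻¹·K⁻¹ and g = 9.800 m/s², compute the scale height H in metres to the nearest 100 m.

The scale height of an isothermal atmosphere is H = RT/g.
H = 287.1 × 259 / 9.800 = 74359/9.800 = 7587.7 m.

H ≈ 7600 m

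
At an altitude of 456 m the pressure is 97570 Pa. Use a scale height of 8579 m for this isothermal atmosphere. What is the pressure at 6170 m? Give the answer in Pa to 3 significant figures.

Between two levels, P₂ = P₁ exp(−Δz/H) with Δz = z₂ − z₁.
Δz = 6170.0 − 456.00 = 5714.0 m; Δz/H = 5714.0/8579.0 = 0.66604.
P₂ = 97570 × exp(−0.66604) = 97570 × 0.51374 = 50126 Pa.

P ≈ 50100 Pa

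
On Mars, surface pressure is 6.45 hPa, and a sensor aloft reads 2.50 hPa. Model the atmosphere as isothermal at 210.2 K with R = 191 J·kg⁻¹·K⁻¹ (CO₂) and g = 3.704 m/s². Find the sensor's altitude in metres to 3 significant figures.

z ≈ 10300 m

Scale height: H = RT/g = 191 × 210.2 / 3.704 = 10839 m.
Invert the barometric formula: z = H ln(P₀/P).
P₀/P = 6.45/2.50 = 2.5800; ln(2.5800) = 0.94779.
z = 10839 × 0.94779 = 10273 m.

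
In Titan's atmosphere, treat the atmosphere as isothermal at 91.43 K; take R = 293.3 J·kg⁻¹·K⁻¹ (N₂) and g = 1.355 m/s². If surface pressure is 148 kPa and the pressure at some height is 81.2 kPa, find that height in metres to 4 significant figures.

Scale height: H = RT/g = 293.3 × 91.43 / 1.355 = 19791 m.
Invert the barometric formula: z = H ln(P₀/P).
P₀/P = 148/81.2 = 1.8227; ln(1.8227) = 0.60032.
z = 19791 × 0.60032 = 11881 m.

z ≈ 11880 m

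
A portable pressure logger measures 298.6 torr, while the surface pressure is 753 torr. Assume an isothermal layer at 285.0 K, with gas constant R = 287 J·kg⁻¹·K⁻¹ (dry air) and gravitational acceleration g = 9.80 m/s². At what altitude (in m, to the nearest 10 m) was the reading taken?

z ≈ 7720 m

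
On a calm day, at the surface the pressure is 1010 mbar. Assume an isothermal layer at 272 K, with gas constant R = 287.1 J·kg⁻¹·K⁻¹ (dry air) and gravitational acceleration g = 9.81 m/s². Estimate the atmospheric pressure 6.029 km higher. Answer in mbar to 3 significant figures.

Scale height: H = RT/g = 287.1 × 272 / 9.81 = 7960.4 m.
Barometric formula: P = P₀ exp(−z/H).
z/H = 6029.0/7960.4 = 0.75737; exp(−0.75737) = 0.46890.
P = 1010 × 0.46890 = 473.59 mbar.

P ≈ 474 mbar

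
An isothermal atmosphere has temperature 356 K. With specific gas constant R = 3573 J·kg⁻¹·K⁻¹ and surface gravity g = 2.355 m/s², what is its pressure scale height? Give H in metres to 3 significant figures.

The scale height of an isothermal atmosphere is H = RT/g.
H = 3573 × 356 / 2.355 = 1272000/2.355 = 540130 m.

H ≈ 540000 m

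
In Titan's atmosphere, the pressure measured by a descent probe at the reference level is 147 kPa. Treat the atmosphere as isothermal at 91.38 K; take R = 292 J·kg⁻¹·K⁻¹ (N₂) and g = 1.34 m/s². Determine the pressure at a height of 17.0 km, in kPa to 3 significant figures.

Scale height: H = RT/g = 292 × 91.38 / 1.34 = 19913 m.
Barometric formula: P = P₀ exp(−z/H).
z/H = 17000/19913 = 0.85371; exp(−0.85371) = 0.42583.
P = 147 × 0.42583 = 62.597 kPa.

P ≈ 62.6 kPa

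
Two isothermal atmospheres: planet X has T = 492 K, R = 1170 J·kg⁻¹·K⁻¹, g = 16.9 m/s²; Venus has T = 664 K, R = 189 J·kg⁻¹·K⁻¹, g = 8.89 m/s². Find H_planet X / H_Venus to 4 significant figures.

H = RT/g for each body.
H_planet X = 1170 × 492 / 16.9 = 34062 m.
H_Venus = 189 × 664 / 8.89 = 14117 m.
H_planet X/H_Venus = 34062/14117 = 2.4128.

H_planet X/H_Venus ≈ 2.413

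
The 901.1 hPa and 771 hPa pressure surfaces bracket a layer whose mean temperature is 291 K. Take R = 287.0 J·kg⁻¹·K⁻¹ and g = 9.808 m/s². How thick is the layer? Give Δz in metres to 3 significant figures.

Δz ≈ 1330 m

Hypsometric equation: Δz = (R T̄/g) ln(P₁/P₂).
R T̄/g = 287.0 × 291 / 9.808 = 8515.2 m.
ln(901.1/771) = ln(1.1687) = 0.15589.
Δz = 8515.2 × 0.15589 = 1327.4 m.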